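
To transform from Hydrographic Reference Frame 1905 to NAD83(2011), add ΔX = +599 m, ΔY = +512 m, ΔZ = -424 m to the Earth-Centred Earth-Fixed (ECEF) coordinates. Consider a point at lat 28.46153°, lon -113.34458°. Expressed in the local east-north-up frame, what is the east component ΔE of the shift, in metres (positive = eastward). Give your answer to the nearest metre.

ΔE = 347 m

The local east axis at (φ, λ) is (−sin λ, cos λ, 0), so ΔE = −sin(-113.34458°)·599 + cos(-113.34458°)·512 = 347.08 m.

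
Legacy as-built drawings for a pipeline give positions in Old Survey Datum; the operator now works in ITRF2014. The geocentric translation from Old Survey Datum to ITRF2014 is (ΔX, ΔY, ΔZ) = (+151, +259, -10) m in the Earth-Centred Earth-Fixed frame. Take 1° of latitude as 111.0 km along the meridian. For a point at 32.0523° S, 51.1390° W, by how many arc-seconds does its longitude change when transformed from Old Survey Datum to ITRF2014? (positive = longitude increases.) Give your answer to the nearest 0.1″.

sin φ = -0.530693, cos φ = 0.847564, sin λ = -0.778670, cos λ = 0.627433.
East component: ΔE = −sin λ·ΔX + cos λ·ΔY = −(-0.778670)(151) + (0.627433)(259) = 280.08 m.
1° of latitude spans 111000 m; at latitude φ, 1° of longitude spans that × cos φ = 94079.6 m, so Δλ = 280.08 / 94079.6 × 3600 = 10.718″.

Δλ = 10.7″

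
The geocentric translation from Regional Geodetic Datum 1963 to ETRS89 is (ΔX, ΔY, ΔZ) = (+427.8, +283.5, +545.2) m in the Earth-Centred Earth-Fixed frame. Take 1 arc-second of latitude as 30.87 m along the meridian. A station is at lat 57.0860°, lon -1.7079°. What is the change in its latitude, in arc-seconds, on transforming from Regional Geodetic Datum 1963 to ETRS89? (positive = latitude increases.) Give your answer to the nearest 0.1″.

Δφ = -1.8″

sin φ = 0.839487, cos φ = 0.543380, sin λ = -0.029804, cos λ = 0.999556.
North component: ΔN = −sin φ cos λ·ΔX − sin φ sin λ·ΔY + cos φ·ΔZ = −(0.839487)(0.999556)(427.8) − (0.839487)(-0.029804)(283.5) + (0.543380)(545.2) = -55.63 m.
1° of latitude spans 3600 × 30.87 = 111132 m, so Δφ = -55.63 / 111132 × 3600 = -1.802″.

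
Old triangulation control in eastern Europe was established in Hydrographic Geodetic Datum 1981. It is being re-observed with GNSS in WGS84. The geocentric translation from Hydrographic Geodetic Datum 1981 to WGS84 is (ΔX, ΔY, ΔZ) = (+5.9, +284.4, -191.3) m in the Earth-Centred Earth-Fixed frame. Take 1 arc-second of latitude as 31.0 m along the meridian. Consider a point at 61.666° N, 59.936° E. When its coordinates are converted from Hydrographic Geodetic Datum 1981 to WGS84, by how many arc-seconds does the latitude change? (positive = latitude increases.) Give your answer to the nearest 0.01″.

sin φ = 0.880196, cos φ = 0.474611, sin λ = 0.865466, cos λ = 0.500967.
North component: ΔN = −sin φ cos λ·ΔX − sin φ sin λ·ΔY + cos φ·ΔZ = −(0.880196)(0.500967)(5.9) − (0.880196)(0.865466)(284.4) + (0.474611)(-191.3) = -310.04 m.
1° of latitude spans 3600 × 31.00 = 111600 m, so Δφ = -310.04 / 111600 × 3600 = -10.001″.

Δφ = -10.00″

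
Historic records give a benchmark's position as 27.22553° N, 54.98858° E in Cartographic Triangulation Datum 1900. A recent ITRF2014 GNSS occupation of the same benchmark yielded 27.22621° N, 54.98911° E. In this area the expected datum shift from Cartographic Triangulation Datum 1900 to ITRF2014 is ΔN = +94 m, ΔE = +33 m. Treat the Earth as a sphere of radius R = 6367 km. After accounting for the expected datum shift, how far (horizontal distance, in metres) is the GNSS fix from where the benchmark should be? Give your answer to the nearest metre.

Observed coordinate differences: Δφ = +0.00068°, Δλ = +0.00053°.
Converting to metres (1° lat = 111125 m, cos φ = 0.889213): observed ΔN = 75.6 m, observed ΔE = 52.4 m.
Subtracting the expected shift leaves a residual of 75.6 − (94) = -18.4 m north and 52.4 − (33) = 19.4 m east.
Residual distance = √((-18.4)² + 19.4²) = 26.7 m.

27 m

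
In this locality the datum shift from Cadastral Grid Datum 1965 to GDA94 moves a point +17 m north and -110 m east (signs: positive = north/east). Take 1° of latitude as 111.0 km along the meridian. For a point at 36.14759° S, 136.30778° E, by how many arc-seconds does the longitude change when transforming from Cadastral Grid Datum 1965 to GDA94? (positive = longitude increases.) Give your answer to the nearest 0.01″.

Δλ = -4.42″

At latitude -36.14759°, cos φ = 0.807500.
1° of longitude at this latitude = 111.0 × cos φ = 89.63 km, so Δλ = -110.0 / 89632.5 = -0.0012272° = -4.418″.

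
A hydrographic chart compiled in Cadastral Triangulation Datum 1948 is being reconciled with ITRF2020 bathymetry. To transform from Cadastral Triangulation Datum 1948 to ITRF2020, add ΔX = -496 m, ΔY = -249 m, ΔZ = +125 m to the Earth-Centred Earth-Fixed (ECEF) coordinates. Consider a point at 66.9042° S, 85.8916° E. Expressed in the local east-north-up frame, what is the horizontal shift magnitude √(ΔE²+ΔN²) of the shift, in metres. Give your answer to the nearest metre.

At φ = -66.9042°, λ = 85.8916°: sin φ = -0.919850, cos φ = 0.392270, sin λ = 0.997430, cos λ = 0.071644.
ΔE = −sin λ·ΔX + cos λ·ΔY = −(0.997430)·(-496) + (0.071644)·(-249) = 476.89 m.
ΔN = −sin φ cos λ·ΔX − sin φ sin λ·ΔY + cos φ·ΔZ = −(-0.919850)(0.071644)(-496) − (-0.919850)(0.997430)(-249) + (0.392270)(125) = -212.11 m.
Horizontal magnitude = √(ΔE² + ΔN²) = √(476.89² + (-212.11)²) = 521.93 m.

522 m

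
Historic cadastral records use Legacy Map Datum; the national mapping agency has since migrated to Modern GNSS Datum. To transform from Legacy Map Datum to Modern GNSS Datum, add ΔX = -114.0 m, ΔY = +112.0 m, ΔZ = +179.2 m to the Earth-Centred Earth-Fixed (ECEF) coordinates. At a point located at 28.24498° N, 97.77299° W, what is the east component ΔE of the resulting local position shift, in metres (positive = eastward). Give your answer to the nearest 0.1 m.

At φ = 28.24498°, λ = -97.77299°: sin φ = 0.473242, cos φ = 0.880932, sin λ = -0.990812, cos λ = -0.135249.
ΔE = −sin λ·ΔX + cos λ·ΔY = −(-0.990812)·(-114.0) + (-0.135249)·(112.0) = -128.10 m.

ΔE = -128.1 m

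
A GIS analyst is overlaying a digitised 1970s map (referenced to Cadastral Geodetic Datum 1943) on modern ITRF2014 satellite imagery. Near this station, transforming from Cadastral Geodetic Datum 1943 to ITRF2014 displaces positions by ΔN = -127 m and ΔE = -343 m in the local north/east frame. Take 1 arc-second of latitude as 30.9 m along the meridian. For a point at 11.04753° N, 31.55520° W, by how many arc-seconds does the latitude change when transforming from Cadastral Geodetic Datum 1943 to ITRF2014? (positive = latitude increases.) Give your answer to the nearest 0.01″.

1″ of latitude = 30.90 m, so Δφ = -127.0 / 30.90 = -4.110″.

Δφ = -4.11″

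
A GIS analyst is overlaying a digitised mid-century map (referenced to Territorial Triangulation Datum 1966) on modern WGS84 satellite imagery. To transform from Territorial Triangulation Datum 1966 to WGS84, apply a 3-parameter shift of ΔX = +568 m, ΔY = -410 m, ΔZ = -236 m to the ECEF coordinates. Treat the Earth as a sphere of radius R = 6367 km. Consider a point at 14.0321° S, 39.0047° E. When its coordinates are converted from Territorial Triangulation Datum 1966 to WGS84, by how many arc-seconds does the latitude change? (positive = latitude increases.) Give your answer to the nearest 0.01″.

Δφ = -5.98″

sin φ = -0.242465, cos φ = 0.970160, sin λ = 0.629384, cos λ = 0.777094.
North component: ΔN = −sin φ cos λ·ΔX − sin φ sin λ·ΔY + cos φ·ΔZ = −(-0.242465)(0.777094)(568) − (-0.242465)(0.629384)(-410) + (0.970160)(-236) = -184.50 m.
1° of latitude spans πR/180 = 111125 m, so Δφ = -184.50 / 111125 × 3600 = -5.977″.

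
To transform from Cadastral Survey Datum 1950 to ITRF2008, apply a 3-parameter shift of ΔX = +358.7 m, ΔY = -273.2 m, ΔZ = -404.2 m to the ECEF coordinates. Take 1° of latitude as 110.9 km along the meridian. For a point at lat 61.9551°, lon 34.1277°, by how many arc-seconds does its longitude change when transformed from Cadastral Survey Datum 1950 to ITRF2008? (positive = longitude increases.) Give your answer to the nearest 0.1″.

Δλ = -29.5″

sin φ = 0.882579, cos φ = 0.470163, sin λ = 0.561039, cos λ = 0.827789.
East component: ΔE = −sin λ·ΔX + cos λ·ΔY = −(0.561039)(358.7) + (0.827789)(-273.2) = -427.40 m.
1° of latitude spans 110900 m; at latitude φ, 1° of longitude spans that × cos φ = 52141.1 m, so Δλ = -427.40 / 52141.1 × 3600 = -29.509″.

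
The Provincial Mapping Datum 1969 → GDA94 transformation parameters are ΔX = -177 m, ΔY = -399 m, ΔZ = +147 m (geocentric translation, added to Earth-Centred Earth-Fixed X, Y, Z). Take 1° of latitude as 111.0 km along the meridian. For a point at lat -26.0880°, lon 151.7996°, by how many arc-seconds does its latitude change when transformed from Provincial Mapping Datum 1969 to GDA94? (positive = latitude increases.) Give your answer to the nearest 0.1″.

Δφ = 3.8″

sin φ = -0.439751, cos φ = 0.898120, sin λ = 0.472557, cos λ = -0.881300.
North component: ΔN = −sin φ cos λ·ΔX − sin φ sin λ·ΔY + cos φ·ΔZ = −(-0.439751)(-0.881300)(-177) − (-0.439751)(0.472557)(-399) + (0.898120)(147) = 117.71 m.
1° of latitude spans 111000 m, so Δφ = 117.71 / 111000 × 3600 = 3.817″.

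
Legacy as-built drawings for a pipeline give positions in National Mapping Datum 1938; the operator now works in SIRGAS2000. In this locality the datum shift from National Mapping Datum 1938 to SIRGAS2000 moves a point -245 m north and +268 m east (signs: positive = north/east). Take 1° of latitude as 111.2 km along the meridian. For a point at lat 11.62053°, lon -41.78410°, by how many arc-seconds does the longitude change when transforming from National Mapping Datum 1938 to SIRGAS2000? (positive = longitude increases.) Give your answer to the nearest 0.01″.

At latitude 11.62053°, cos φ = 0.979503.
1° of longitude at this latitude = 111.2 × cos φ = 108.92 km, so Δλ = 268.0 / 108920.7 = 0.0024605° = 8.858″.

Δλ = 8.86″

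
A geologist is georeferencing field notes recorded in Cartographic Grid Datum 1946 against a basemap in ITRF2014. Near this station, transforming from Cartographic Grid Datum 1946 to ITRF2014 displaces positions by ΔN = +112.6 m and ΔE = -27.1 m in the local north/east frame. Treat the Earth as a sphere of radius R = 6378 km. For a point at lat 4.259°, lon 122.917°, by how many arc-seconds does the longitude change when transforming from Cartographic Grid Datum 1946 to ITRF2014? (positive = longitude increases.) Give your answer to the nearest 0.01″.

Δλ = -0.88″

At latitude 4.259°, cos φ = 0.997239.
One radian of longitude at latitude φ spans R cos φ, so Δλ = ΔE / (R cos φ) = -27.1 / (6378000 × 0.997239) = -4.2607e-06 rad = -0.879″.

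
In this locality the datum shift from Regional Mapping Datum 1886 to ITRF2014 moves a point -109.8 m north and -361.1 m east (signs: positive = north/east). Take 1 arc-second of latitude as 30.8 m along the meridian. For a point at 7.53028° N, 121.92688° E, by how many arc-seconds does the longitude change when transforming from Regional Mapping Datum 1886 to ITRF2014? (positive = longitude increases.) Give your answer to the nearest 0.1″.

Δλ = -11.8″

At latitude 7.53028°, cos φ = 0.991376.
1″ of longitude at this latitude = 30.80 × cos φ = 30.5344 m, so Δλ = -361.1 / 30.5344 = -11.826″.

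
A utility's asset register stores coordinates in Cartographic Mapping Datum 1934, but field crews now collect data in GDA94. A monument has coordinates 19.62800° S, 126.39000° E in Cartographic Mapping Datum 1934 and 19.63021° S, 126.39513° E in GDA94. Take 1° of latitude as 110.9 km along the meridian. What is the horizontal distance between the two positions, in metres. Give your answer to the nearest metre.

589 m

Δφ = -19.63021° − -19.62800° = -0.00221°; Δλ = 126.39513° − 126.39000° = +0.00513°.
ΔN = Δφ × 110900 = -245.1 m; ΔE = Δλ × 110900 × cos(-19.62800°) = +0.00513 × 110900 × 0.941893 = 535.9 m.
Distance = √(ΔE² + ΔN²) = √(535.9² + (-245.1)²) = 589.2 m.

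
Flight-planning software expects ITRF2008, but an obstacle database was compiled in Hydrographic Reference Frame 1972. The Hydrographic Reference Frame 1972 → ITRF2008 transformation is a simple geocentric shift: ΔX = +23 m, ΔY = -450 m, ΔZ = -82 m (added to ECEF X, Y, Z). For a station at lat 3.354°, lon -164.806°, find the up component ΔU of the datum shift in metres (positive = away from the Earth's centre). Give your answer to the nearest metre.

ΔU = 91 m

At φ = 3.354°, λ = -164.806°: sin φ = 0.058505, cos φ = 0.998287, sin λ = -0.262088, cos λ = -0.965044.
ΔU = cos φ cos λ·ΔX + cos φ sin λ·ΔY + sin φ·ΔZ = (0.998287)(-0.965044)(23) + (0.998287)(-0.262088)(-450) + (0.058505)(-82) = 90.78 m.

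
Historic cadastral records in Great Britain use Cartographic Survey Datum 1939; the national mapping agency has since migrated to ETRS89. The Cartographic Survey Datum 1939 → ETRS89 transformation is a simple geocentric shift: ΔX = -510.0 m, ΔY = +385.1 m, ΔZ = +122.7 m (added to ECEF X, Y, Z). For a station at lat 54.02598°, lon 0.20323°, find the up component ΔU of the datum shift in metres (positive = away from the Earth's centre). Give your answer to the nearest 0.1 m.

At φ = 54.02598°, λ = 0.20323°: sin φ = 0.809283, cos φ = 0.587418, sin λ = 0.003547, cos λ = 0.999994.
ΔU = cos φ cos λ·ΔX + cos φ sin λ·ΔY + sin φ·ΔZ = (0.587418)(0.999994)(-510.0) + (0.587418)(0.003547)(385.1) + (0.809283)(122.7) = -199.48 m.

ΔU = -199.5 m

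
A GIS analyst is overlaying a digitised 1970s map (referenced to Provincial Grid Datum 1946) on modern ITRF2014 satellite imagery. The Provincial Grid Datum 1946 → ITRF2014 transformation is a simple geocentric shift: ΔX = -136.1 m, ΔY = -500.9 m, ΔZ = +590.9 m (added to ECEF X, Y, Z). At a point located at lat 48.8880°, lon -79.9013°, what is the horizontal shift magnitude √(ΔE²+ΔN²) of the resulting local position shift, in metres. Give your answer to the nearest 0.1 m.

224.6 m

The local east axis at (φ, λ) is (−sin λ, cos λ, 0), so ΔE = −sin(-79.9013°)·(-136.1) + cos(-79.9013°)·(-500.9) = -221.82 m.
The local north axis is (−sin φ cos λ, −sin φ sin λ, cos φ), giving ΔN = 17.980 − 371.544 + 388.536 = 34.97 m.
Horizontal magnitude = √(ΔE² + ΔN²) = √((-221.82)² + 34.97²) = 224.56 m.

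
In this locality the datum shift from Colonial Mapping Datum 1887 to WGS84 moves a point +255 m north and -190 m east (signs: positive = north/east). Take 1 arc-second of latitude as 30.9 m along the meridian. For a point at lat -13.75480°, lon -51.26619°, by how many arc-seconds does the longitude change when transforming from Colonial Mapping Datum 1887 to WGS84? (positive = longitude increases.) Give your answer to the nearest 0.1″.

Δλ = -6.3″

At latitude -13.75480°, cos φ = 0.971322.
1″ of longitude at this latitude = 30.90 × cos φ = 30.0139 m, so Δλ = -190.0 / 30.0139 = -6.330″.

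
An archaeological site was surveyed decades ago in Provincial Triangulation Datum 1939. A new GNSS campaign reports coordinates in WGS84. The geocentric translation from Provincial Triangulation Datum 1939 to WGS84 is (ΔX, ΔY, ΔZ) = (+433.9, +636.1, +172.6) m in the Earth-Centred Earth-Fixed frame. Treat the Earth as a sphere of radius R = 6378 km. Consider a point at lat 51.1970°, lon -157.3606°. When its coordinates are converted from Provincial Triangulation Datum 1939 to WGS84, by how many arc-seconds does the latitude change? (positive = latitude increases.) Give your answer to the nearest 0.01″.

Δφ = 19.76″

sin φ = 0.779305, cos φ = 0.626645, sin λ = -0.384930, cos λ = -0.922946.
North component: ΔN = −sin φ cos λ·ΔX − sin φ sin λ·ΔY + cos φ·ΔZ = −(0.779305)(-0.922946)(433.9) − (0.779305)(-0.384930)(636.1) + (0.626645)(172.6) = 611.06 m.
1° of latitude spans πR/180 = 111317 m, so Δφ = 611.06 / 111317 × 3600 = 19.762″.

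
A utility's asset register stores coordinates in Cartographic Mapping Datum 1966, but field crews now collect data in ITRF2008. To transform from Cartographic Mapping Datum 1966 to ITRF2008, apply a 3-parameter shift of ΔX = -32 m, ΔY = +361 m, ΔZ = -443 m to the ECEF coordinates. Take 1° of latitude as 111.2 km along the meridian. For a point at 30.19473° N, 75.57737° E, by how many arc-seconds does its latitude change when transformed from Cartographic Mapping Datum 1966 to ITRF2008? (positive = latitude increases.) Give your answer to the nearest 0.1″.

sin φ = 0.502940, cos φ = 0.864321, sin λ = 0.968485, cos λ = 0.249072.
North component: ΔN = −sin φ cos λ·ΔX − sin φ sin λ·ΔY + cos φ·ΔZ = −(0.502940)(0.249072)(-32) − (0.502940)(0.968485)(361) + (0.864321)(-443) = -554.73 m.
1° of latitude spans 111200 m, so Δφ = -554.73 / 111200 × 3600 = -17.959″.

Δφ = -18.0″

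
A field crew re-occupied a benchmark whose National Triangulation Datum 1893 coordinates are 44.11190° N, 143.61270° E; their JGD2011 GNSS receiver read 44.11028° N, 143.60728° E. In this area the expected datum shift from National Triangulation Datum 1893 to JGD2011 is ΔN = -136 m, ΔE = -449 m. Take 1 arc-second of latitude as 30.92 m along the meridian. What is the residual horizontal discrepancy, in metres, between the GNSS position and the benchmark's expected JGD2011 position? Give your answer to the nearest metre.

47 m

Observed coordinate differences: Δφ = -0.00162°, Δλ = -0.00542°.
Converting to metres (1° lat = 111312 m, cos φ = 0.717982): observed ΔN = -180.3 m, observed ΔE = -433.2 m.
Subtracting the expected shift leaves a residual of -180.3 − (-136) = -44.3 m north and -433.2 − (-449) = 15.8 m east.
Residual distance = √((-44.3)² + 15.8²) = 47.1 m.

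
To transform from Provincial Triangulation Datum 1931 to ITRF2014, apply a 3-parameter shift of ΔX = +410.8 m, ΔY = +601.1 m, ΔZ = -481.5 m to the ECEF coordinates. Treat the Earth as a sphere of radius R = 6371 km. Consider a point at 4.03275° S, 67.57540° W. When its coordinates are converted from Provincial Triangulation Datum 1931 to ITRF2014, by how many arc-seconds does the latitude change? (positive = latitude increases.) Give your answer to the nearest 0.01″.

sin φ = -0.070327, cos φ = 0.997524, sin λ = -0.924382, cos λ = 0.381467.
North component: ΔN = −sin φ cos λ·ΔX − sin φ sin λ·ΔY + cos φ·ΔZ = −(-0.070327)(0.381467)(410.8) − (-0.070327)(-0.924382)(601.1) + (0.997524)(-481.5) = -508.36 m.
1° of latitude spans πR/180 = 111195 m, so Δφ = -508.36 / 111195 × 3600 = -16.459″.

Δφ = -16.46″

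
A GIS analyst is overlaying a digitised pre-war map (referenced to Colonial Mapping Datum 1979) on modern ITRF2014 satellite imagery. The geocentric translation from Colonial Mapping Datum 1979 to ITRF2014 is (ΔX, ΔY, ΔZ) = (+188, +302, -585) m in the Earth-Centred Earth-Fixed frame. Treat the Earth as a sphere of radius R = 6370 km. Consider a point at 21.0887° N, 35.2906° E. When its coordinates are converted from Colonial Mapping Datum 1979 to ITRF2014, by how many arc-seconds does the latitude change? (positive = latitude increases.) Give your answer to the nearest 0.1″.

sin φ = 0.359813, cos φ = 0.933025, sin λ = 0.577724, cos λ = 0.816232.
North component: ΔN = −sin φ cos λ·ΔX − sin φ sin λ·ΔY + cos φ·ΔZ = −(0.359813)(0.816232)(188) − (0.359813)(0.577724)(302) + (0.933025)(-585) = -663.81 m.
1° of latitude spans πR/180 = 111177 m, so Δφ = -663.81 / 111177 × 3600 = -21.495″.

Δφ = -21.5″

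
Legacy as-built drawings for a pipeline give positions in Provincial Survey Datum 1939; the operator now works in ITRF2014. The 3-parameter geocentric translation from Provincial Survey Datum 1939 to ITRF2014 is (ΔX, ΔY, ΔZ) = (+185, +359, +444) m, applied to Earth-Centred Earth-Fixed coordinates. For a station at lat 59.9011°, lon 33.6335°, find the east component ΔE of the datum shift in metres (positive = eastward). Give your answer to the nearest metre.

The local east axis at (φ, λ) is (−sin λ, cos λ, 0), so ΔE = −sin(33.6335°)·185 + cos(33.6335°)·359 = 196.44 m.

ΔE = 196 m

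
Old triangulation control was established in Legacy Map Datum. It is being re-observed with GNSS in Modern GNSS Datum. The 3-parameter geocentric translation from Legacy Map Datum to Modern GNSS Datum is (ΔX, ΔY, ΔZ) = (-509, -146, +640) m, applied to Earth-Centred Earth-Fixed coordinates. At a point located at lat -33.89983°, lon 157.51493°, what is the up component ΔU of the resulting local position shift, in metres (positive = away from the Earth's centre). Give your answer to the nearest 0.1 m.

The local up (radial) axis is (cos φ cos λ, cos φ sin λ, sin φ), giving ΔU = 390.360 − 46.345 − 356.955 = -12.94 m.

ΔU = -12.9 m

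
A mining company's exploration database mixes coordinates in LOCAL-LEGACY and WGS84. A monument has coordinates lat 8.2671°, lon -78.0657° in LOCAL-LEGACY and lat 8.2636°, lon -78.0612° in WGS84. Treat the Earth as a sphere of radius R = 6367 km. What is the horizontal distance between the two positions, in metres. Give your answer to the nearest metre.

629 m

Δφ = 8.2636° − 8.2671° = -0.0035°; Δλ = -78.0612° − -78.0657° = +0.0045°.
1° along a meridian = πR/180 = 111125 m.
ΔN = Δφ × 111125 = -388.9 m; ΔE = Δλ × 111125 × cos(8.2671°) = +0.0045 × 111125 × 0.989609 = 494.9 m.
Distance = √(ΔE² + ΔN²) = √(494.9² + (-388.9)²) = 629.4 m.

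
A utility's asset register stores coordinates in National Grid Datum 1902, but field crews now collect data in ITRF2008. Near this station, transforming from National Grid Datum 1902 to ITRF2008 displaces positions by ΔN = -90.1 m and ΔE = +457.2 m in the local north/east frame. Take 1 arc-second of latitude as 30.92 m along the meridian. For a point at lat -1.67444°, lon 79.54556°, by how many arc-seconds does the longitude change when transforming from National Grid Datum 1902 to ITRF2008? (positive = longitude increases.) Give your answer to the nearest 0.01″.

Δλ = 14.79″

At latitude -1.67444°, cos φ = 0.999573.
1″ of longitude at this latitude = 30.92 × cos φ = 30.9068 m, so Δλ = 457.2 / 30.9068 = 14.793″.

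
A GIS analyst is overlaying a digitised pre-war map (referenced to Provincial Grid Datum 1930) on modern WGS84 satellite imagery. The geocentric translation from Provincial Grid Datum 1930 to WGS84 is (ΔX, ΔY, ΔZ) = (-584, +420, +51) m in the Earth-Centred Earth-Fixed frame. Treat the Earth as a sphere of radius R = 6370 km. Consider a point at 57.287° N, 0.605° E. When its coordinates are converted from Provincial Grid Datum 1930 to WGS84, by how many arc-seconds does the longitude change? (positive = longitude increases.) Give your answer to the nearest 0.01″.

Δλ = 25.53″

sin φ = 0.841388, cos φ = 0.540431, sin λ = 0.010559, cos λ = 0.999944.
East component: ΔE = −sin λ·ΔX + cos λ·ΔY = −(0.010559)(-584) + (0.999944)(420) = 426.14 m.
1° of latitude spans πR/180 = 111177 m; at latitude φ, 1° of longitude spans that × cos φ = 60083.8 m, so Δλ = 426.14 / 60083.8 × 3600 = 25.533″.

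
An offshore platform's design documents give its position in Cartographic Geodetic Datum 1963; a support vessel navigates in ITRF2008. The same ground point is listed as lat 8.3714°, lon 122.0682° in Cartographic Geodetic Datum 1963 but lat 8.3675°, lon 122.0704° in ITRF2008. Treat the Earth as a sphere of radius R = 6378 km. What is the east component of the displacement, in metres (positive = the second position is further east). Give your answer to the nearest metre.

Δφ = 8.3675° − 8.3714° = -0.0039°; Δλ = 122.0704° − 122.0682° = +0.0022°.
1° along a meridian = πR/180 = 111317 m.
ΔN = Δφ × 111317 = -434.1 m; ΔE = Δλ × 111317 × cos(8.3714°) = +0.0022 × 111317 × 0.989345 = 242.3 m.

ΔE = 242 m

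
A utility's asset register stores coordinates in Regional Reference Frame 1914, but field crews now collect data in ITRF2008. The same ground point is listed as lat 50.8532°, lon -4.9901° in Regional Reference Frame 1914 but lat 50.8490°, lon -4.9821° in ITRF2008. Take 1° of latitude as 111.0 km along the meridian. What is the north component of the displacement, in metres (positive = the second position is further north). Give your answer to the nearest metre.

Δφ = 50.8490° − 50.8532° = -0.0042°; Δλ = -4.9821° − -4.9901° = +0.0080°.
ΔN = Δφ × 111000 = -466.2 m; ΔE = Δλ × 111000 × cos(50.8532°) = +0.0080 × 111000 × 0.631309 = 560.6 m.

ΔN = -466 m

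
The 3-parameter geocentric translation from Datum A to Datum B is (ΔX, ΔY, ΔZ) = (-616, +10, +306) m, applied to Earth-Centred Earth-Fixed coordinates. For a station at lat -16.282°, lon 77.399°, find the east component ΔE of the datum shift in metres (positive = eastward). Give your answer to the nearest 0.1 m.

The local east axis at (φ, λ) is (−sin λ, cos λ, 0), so ΔE = −sin(77.399°)·(-616) + cos(77.399°)·10 = 603.34 m.

ΔE = 603.3 m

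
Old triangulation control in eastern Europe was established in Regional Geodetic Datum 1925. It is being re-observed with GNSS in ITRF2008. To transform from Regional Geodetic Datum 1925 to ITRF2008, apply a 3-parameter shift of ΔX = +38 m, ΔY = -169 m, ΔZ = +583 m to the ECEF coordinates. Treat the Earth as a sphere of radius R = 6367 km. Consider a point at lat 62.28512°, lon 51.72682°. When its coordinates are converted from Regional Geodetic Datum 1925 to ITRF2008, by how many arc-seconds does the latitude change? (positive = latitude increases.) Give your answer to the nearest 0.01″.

sin φ = 0.885273, cos φ = 0.465072, sin λ = 0.785066, cos λ = 0.619412.
North component: ΔN = −sin φ cos λ·ΔX − sin φ sin λ·ΔY + cos φ·ΔZ = −(0.885273)(0.619412)(38) − (0.885273)(0.785066)(-169) + (0.465072)(583) = 367.75 m.
1° of latitude spans πR/180 = 111125 m, so Δφ = 367.75 / 111125 × 3600 = 11.914″.

Δφ = 11.91″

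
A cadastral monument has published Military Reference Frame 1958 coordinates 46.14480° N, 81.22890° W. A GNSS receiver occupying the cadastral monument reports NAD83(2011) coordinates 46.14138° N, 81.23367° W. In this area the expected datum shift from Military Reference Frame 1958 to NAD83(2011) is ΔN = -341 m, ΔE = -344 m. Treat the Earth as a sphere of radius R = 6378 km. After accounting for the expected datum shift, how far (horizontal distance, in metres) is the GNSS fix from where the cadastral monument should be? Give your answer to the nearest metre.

Observed coordinate differences: Δφ = -0.00342°, Δλ = -0.00477°.
Converting to metres (1° lat = 111317 m, cos φ = 0.692838): observed ΔN = -380.7 m, observed ΔE = -367.9 m.
Subtracting the expected shift leaves a residual of -380.7 − (-341) = -39.7 m north and -367.9 − (-344) = -23.9 m east.
Residual distance = √((-39.7)² + (-23.9)²) = 46.3 m.

46 m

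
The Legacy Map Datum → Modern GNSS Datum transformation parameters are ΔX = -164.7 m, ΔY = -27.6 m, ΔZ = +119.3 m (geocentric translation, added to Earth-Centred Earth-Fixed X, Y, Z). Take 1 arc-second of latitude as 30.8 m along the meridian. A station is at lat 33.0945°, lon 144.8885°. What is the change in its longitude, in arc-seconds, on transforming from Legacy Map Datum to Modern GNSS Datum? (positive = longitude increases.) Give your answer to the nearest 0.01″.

Δλ = 4.55″

sin φ = 0.546022, cos φ = 0.837771, sin λ = 0.575169, cos λ = -0.818034.
East component: ΔE = −sin λ·ΔX + cos λ·ΔY = −(0.575169)(-164.7) + (-0.818034)(-27.6) = 117.31 m.
1° of latitude spans 3600 × 30.80 = 110880 m; at latitude φ, 1° of longitude spans that × cos φ = 92892.1 m, so Δλ = 117.31 / 92892.1 × 3600 = 4.546″.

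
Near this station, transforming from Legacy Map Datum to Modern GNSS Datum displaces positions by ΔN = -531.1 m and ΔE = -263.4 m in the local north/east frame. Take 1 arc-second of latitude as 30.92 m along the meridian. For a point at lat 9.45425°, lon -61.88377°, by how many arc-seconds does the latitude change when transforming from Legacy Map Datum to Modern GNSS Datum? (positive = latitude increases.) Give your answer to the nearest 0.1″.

Δφ = -17.2″

1″ of latitude = 30.92 m, so Δφ = -531.1 / 30.92 = -17.177″.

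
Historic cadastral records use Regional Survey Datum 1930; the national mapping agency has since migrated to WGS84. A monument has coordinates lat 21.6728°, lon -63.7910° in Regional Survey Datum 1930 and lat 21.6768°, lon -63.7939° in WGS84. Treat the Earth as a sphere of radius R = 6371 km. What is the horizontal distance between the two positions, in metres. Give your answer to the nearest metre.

536 m

Δφ = 21.6768° − 21.6728° = +0.0040°; Δλ = -63.7939° − -63.7910° = -0.0029°.
1° along a meridian = πR/180 = 111195 m.
ΔN = Δφ × 111195 = 444.8 m; ΔE = Δλ × 111195 × cos(21.6728°) = -0.0029 × 111195 × 0.929308 = -299.7 m.
Distance = √(ΔE² + ΔN²) = √((-299.7)² + 444.8²) = 536.3 m.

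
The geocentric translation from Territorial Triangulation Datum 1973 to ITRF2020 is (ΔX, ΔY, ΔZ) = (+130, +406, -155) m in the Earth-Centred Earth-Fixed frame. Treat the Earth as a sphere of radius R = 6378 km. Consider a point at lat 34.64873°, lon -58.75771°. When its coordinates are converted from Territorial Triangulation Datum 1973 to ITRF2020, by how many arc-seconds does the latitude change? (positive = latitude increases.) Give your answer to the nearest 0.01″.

Δφ = 1.02″

sin φ = 0.568544, cos φ = 0.822653, sin λ = -0.854982, cos λ = 0.518658.
North component: ΔN = −sin φ cos λ·ΔX − sin φ sin λ·ΔY + cos φ·ΔZ = −(0.568544)(0.518658)(130) − (0.568544)(-0.854982)(406) + (0.822653)(-155) = 31.51 m.
1° of latitude spans πR/180 = 111317 m, so Δφ = 31.51 / 111317 × 3600 = 1.019″.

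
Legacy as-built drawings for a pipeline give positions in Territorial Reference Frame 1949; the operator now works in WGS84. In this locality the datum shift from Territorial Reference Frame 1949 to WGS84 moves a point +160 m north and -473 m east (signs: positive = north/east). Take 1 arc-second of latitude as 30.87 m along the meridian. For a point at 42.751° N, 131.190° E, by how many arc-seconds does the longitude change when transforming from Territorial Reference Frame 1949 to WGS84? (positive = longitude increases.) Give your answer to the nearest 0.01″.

At latitude 42.751°, cos φ = 0.734311.
1″ of longitude at this latitude = 30.87 × cos φ = 22.6682 m, so Δλ = -473.0 / 22.6682 = -20.866″.

Δλ = -20.87″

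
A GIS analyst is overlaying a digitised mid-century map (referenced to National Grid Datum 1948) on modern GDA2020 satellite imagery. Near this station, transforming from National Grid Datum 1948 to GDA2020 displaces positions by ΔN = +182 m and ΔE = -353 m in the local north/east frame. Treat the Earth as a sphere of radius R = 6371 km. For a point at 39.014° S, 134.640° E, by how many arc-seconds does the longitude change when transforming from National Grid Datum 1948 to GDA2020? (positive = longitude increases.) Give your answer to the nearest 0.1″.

Δλ = -14.7″

At latitude -39.014°, cos φ = 0.776992.
One radian of longitude at latitude φ spans R cos φ, so Δλ = ΔE / (R cos φ) = -353.0 / (6371000 × 0.776992) = -7.1310e-05 rad = -14.709″.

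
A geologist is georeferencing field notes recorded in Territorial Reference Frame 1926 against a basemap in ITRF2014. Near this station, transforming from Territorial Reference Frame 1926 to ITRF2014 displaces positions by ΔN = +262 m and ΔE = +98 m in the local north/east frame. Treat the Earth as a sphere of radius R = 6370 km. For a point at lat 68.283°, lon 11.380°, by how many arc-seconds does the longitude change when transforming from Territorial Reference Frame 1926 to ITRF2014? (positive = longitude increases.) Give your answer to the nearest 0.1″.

Δλ = 8.6″

At latitude 68.283°, cos φ = 0.370022.
One radian of longitude at latitude φ spans R cos φ, so Δλ = ΔE / (R cos φ) = 98.0 / (6370000 × 0.370022) = 4.1578e-05 rad = 8.576″.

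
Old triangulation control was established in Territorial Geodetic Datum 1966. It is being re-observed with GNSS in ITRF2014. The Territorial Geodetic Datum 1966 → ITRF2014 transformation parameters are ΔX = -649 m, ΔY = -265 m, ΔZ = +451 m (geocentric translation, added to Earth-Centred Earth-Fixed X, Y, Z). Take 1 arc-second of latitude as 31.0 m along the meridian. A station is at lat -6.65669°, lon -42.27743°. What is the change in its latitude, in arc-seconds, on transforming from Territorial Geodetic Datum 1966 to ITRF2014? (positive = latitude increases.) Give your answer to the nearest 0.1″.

sin φ = -0.115920, cos φ = 0.993259, sin λ = -0.672721, cos λ = 0.739896.
North component: ΔN = −sin φ cos λ·ΔX − sin φ sin λ·ΔY + cos φ·ΔZ = −(-0.115920)(0.739896)(-649) − (-0.115920)(-0.672721)(-265) + (0.993259)(451) = 412.96 m.
1° of latitude spans 3600 × 31.00 = 111600 m, so Δφ = 412.96 / 111600 × 3600 = 13.321″.

Δφ = 13.3″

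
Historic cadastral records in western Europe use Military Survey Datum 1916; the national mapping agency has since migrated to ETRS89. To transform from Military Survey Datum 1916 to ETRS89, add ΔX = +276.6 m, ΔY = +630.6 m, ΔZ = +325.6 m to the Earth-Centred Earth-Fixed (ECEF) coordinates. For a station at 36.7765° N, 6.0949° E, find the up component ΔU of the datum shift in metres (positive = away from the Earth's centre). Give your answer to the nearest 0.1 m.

ΔU = 468.9 m

At φ = 36.7765°, λ = 6.0949°: sin φ = 0.598695, cos φ = 0.800977, sin λ = 0.106176, cos λ = 0.994347.
ΔU = cos φ cos λ·ΔX + cos φ sin λ·ΔY + sin φ·ΔZ = (0.800977)(0.994347)(276.6) + (0.800977)(0.106176)(630.6) + (0.598695)(325.6) = 468.86 m.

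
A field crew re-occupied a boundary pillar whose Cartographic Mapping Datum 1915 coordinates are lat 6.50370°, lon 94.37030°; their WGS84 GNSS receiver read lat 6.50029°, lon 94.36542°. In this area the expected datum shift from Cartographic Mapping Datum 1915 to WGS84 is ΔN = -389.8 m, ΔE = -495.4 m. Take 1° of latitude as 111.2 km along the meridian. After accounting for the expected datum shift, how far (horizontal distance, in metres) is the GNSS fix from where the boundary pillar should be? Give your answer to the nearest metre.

45 m

Observed coordinate differences: Δφ = -0.00341°, Δλ = -0.00488°.
Converting to metres (1° lat = 111200 m, cos φ = 0.993565): observed ΔN = -379.2 m, observed ΔE = -539.2 m.
Subtracting the expected shift leaves a residual of -379.2 − (-389.8) = 10.6 m north and -539.2 − (-495.4) = -43.8 m east.
Residual distance = √(10.6² + (-43.8)²) = 45.0 m.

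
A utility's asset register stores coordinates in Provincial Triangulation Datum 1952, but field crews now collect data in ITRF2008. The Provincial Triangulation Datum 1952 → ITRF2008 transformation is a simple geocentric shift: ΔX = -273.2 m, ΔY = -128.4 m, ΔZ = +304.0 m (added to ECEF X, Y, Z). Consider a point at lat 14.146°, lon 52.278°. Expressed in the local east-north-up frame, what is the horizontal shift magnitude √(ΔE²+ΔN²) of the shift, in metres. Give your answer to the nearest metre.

The local east axis at (φ, λ) is (−sin λ, cos λ, 0), so ΔE = −sin(52.278°)·(-273.2) + cos(52.278°)·(-128.4) = 137.54 m.
The local north axis is (−sin φ cos λ, −sin φ sin λ, cos φ), giving ΔN = 40.851 + 24.821 + 294.782 = 360.45 m.
Horizontal magnitude = √(ΔE² + ΔN²) = √(137.54² + 360.45²) = 385.80 m.

386 m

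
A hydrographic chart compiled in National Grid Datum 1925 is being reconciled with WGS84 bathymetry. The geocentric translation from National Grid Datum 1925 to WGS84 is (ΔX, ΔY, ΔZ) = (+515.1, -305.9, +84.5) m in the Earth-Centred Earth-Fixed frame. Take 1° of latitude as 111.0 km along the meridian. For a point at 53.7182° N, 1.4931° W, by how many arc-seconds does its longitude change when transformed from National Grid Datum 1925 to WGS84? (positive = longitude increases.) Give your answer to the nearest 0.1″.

Δλ = -16.0″

sin φ = 0.806116, cos φ = 0.591757, sin λ = -0.026057, cos λ = 0.999660.
East component: ΔE = −sin λ·ΔX + cos λ·ΔY = −(-0.026057)(515.1) + (0.999660)(-305.9) = -292.37 m.
1° of latitude spans 111000 m; at latitude φ, 1° of longitude spans that × cos φ = 65685.0 m, so Δλ = -292.37 / 65685.0 × 3600 = -16.024″.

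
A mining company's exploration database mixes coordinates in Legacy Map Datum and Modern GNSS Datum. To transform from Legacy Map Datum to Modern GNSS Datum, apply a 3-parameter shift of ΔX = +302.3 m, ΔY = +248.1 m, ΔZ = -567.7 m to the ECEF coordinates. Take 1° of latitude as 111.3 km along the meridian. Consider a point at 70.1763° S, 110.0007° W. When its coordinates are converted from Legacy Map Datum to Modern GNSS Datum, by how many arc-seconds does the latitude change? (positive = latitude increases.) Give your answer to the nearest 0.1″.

Δφ = -16.5″

sin φ = -0.940741, cos φ = 0.339127, sin λ = -0.939688, cos λ = -0.342032.
North component: ΔN = −sin φ cos λ·ΔX − sin φ sin λ·ΔY + cos φ·ΔZ = −(-0.940741)(-0.342032)(302.3) − (-0.940741)(-0.939688)(248.1) + (0.339127)(-567.7) = -509.11 m.
1° of latitude spans 111300 m, so Δφ = -509.11 / 111300 × 3600 = -16.467″.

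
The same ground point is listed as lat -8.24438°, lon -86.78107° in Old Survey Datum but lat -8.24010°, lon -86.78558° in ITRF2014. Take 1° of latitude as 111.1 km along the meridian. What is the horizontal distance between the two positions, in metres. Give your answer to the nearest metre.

687 m

Δφ = -8.24010° − -8.24438° = +0.00428°; Δλ = -86.78558° − -86.78107° = -0.00451°.
ΔN = Δφ × 111100 = 475.5 m; ΔE = Δλ × 111100 × cos(-8.24438°) = -0.00451 × 111100 × 0.989665 = -495.9 m.
Distance = √(ΔE² + ΔN²) = √((-495.9)² + 475.5²) = 687.0 m.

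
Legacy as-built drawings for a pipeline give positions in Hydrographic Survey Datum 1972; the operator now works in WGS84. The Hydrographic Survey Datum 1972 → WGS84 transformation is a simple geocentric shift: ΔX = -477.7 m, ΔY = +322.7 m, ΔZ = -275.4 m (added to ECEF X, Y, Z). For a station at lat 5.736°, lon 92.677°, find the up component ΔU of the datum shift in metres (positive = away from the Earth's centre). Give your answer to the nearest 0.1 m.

ΔU = 315.4 m

At φ = 5.736°, λ = 92.677°: sin φ = 0.099945, cos φ = 0.994993, sin λ = 0.998909, cos λ = -0.046705.
ΔU = cos φ cos λ·ΔX + cos φ sin λ·ΔY + sin φ·ΔZ = (0.994993)(-0.046705)(-477.7) + (0.994993)(0.998909)(322.7) + (0.099945)(-275.4) = 315.41 m.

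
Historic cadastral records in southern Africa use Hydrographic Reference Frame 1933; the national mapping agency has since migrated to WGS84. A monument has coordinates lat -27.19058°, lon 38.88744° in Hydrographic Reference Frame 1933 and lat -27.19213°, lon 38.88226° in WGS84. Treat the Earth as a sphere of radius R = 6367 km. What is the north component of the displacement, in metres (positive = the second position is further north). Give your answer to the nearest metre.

Δφ = -27.19213° − -27.19058° = -0.00155°; Δλ = 38.88226° − 38.88744° = -0.00518°.
1° along a meridian = πR/180 = 111125 m.
ΔN = Δφ × 111125 = -172.2 m; ΔE = Δλ × 111125 × cos(-27.19058°) = -0.00518 × 111125 × 0.889492 = -512.0 m.

ΔN = -172 m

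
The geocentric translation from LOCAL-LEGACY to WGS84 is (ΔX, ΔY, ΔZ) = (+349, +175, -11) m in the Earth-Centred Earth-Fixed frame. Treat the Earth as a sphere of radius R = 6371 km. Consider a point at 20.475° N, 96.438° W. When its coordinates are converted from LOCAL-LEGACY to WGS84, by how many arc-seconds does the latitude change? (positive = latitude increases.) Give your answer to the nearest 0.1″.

sin φ = 0.349799, cos φ = 0.936825, sin λ = -0.993694, cos λ = -0.112128.
North component: ΔN = −sin φ cos λ·ΔX − sin φ sin λ·ΔY + cos φ·ΔZ = −(0.349799)(-0.112128)(349) − (0.349799)(-0.993694)(175) + (0.936825)(-11) = 64.21 m.
1° of latitude spans πR/180 = 111195 m, so Δφ = 64.21 / 111195 × 3600 = 2.079″.

Δφ = 2.1″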